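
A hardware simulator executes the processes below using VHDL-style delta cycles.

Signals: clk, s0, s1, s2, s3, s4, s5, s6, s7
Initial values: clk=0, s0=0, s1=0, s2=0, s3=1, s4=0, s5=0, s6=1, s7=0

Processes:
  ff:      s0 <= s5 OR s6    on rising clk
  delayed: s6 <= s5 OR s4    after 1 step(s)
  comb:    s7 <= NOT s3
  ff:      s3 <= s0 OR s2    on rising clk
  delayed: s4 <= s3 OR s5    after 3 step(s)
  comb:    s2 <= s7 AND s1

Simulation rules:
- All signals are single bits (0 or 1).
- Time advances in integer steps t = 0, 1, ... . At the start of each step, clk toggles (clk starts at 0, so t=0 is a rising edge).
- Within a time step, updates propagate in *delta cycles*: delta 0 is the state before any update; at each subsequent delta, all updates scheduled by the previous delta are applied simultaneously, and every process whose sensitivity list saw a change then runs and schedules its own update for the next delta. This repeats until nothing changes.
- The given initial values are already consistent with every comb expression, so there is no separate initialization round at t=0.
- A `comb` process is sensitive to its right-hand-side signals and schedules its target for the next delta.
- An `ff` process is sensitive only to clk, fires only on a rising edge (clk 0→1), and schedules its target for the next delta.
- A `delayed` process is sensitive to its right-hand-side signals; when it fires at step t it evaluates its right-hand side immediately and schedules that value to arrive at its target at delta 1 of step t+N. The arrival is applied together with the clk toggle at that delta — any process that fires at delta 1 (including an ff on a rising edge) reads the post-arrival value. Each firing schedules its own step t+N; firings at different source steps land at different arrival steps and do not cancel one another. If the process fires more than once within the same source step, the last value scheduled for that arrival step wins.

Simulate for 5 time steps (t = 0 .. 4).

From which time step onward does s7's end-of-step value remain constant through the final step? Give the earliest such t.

2

[bits: s6,s5,s2,s3,s0,s7,clk,s4,s1]
t=0: Δ0=100100000 Δ1=100100100 Δ2=100010100 Δ3=100011100 | 3Δ
t=1: Δ0=100011100 Δ1=100011000 | 1Δ
t=2: Δ0=100011000 Δ1=100011100 Δ2=100111100 Δ3=100110100 | 3Δ
t=3: Δ0=100110100 Δ1=100110000 | 1Δ
t=4: Δ0=100110000 Δ1=100110100 | 1Δ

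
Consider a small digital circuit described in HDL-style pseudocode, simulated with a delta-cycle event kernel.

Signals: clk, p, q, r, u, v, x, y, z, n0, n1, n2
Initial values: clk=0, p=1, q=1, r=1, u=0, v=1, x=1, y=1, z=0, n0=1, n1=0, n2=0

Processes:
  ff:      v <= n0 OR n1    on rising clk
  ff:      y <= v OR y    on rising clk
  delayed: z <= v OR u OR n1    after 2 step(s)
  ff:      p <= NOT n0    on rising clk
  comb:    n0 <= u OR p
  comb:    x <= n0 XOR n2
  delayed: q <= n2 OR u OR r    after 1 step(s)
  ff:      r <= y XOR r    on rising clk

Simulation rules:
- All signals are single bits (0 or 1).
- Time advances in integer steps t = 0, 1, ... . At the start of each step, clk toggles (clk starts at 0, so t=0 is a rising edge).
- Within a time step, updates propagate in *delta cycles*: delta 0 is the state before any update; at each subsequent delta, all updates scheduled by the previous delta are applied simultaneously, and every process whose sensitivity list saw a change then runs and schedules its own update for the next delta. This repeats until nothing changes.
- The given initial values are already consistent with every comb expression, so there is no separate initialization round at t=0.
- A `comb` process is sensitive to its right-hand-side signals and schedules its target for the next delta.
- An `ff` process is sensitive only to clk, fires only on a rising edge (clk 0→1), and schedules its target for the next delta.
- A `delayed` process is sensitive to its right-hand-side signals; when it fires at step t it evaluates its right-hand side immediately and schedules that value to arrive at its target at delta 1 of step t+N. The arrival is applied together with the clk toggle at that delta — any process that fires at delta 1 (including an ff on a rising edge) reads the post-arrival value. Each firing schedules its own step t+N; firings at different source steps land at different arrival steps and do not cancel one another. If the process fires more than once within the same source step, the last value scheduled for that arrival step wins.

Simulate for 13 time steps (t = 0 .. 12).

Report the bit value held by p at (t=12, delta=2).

0

[bits: r,n2,v,q,x,n1,clk,z,u,p,n0,y]
t=0: Δ0=101110000111 Δ1=101110100111 Δ2=001110100011 Δ3=001110100001 Δ4=001100100001 | 4Δ
t=1: Δ0=001100100001 Δ1=001000000001 | 1Δ
t=2: Δ0=001000000001 Δ1=001000100001 Δ2=100000100101 Δ3=100000100111 Δ4=100010100111 | 4Δ
t=3: Δ0=100010100111 Δ1=100110000111 | 1Δ
t=4: Δ0=100110000111 Δ1=100110100111 Δ2=001110100011 Δ3=001110100001 Δ4=001100100001 | 4Δ
t=5: Δ0=001100100001 Δ1=001000000001 | 1Δ
t=6: Δ0=001000000001 Δ1=001000110001 Δ2=100000110101 Δ3=100000110111 Δ4=100010110111 | 4Δ
t=7: Δ0=100010110111 Δ1=100110010111 | 1Δ
t=8: Δ0=100110010111 Δ1=100110100111 Δ2=001110100011 Δ3=001110100001 Δ4=001100100001 | 4Δ
t=9: Δ0=001100100001 Δ1=001000000001 | 1Δ
t=10: Δ0=001000000001 Δ1=001000110001 Δ2=100000110101 Δ3=100000110111 Δ4=100010110111 | 4Δ
t=11: Δ0=100010110111 Δ1=100110010111 | 1Δ
t=12: Δ0=100110010111 Δ1=100110100111 Δ2=001110100011 Δ3=001110100001 Δ4=001100100001 | 4Δ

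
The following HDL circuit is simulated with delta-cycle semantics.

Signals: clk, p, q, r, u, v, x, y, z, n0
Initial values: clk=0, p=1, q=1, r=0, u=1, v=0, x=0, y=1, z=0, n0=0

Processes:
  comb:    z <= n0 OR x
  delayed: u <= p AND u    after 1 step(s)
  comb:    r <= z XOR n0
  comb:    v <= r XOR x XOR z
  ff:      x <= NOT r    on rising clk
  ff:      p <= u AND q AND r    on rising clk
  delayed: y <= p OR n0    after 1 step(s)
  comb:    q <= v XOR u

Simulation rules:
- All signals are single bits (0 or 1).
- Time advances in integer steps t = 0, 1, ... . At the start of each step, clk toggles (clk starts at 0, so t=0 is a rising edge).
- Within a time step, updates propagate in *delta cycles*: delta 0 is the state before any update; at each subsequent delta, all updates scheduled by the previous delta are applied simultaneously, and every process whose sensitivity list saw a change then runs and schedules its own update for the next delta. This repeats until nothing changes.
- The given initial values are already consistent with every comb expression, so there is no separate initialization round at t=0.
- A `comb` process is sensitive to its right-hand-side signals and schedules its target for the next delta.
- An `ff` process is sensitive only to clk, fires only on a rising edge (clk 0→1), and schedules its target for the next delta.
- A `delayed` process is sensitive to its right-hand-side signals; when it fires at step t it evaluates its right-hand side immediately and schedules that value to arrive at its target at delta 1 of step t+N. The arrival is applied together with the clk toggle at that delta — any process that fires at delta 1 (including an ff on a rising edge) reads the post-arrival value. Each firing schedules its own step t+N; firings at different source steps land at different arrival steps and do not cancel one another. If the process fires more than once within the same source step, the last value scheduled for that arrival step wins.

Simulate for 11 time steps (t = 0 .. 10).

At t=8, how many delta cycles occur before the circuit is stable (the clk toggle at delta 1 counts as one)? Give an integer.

t=0 Δ0: r=0 p=1 q=1 v=0 n0=0 clk=0 y=1 x=0 u=1 z=0
  Δ1: clk:0→1
  Δ2: p:1→0, x:0→1
  Δ3: v:0→1, z:0→1
  Δ4: r:0→1, q:1→0, v:1→0
  Δ5: q:0→1, v:0→1
  Δ6: q:1→0
  (6Δ to stable)
t=1 Δ0: r=1 p=0 q=0 v=1 n0=0 clk=1 y=1 x=1 u=1 z=1
  Δ1: clk:1→0, y:1→0, u:1→0
  Δ2: q:0→1
  (2Δ to stable)
t=2 Δ0: r=1 p=0 q=1 v=1 n0=0 clk=0 y=0 x=1 u=0 z=1
  Δ1: clk:0→1
  Δ2: x:1→0
  Δ3: v:1→0, z:1→0
  Δ4: r:1→0, q:1→0, v:0→1
  Δ5: q:0→1, v:1→0
  Δ6: q:1→0
  (6Δ to stable)
t=3 Δ0: r=0 p=0 q=0 v=0 n0=0 clk=1 y=0 x=0 u=0 z=0
  Δ1: clk:1→0
  (1Δ to stable)
t=4 Δ0: r=0 p=0 q=0 v=0 n0=0 clk=0 y=0 x=0 u=0 z=0
  Δ1: clk:0→1
  Δ2: x:0→1
  Δ3: v:0→1, z:0→1
  Δ4: r:0→1, q:0→1, v:1→0
  Δ5: q:1→0, v:0→1
  Δ6: q:0→1
  (6Δ to stable)
t=5 Δ0: r=1 p=0 q=1 v=1 n0=0 clk=1 y=0 x=1 u=0 z=1
  Δ1: clk:1→0
  (1Δ to stable)
t=6 Δ0: r=1 p=0 q=1 v=1 n0=0 clk=0 y=0 x=1 u=0 z=1
  Δ1: clk:0→1
  Δ2: x:1→0
  Δ3: v:1→0, z:1→0
  Δ4: r:1→0, q:1→0, v:0→1
  Δ5: q:0→1, v:1→0
  Δ6: q:1→0
  (6Δ to stable)
t=7 Δ0: r=0 p=0 q=0 v=0 n0=0 clk=1 y=0 x=0 u=0 z=0
  Δ1: clk:1→0
  (1Δ to stable)
t=8 Δ0: r=0 p=0 q=0 v=0 n0=0 clk=0 y=0 x=0 u=0 z=0
  Δ1: clk:0→1
  Δ2: x:0→1
  Δ3: v:0→1, z:0→1
  Δ4: r:0→1, q:0→1, v:1→0
  Δ5: q:1→0, v:0→1
  Δ6: q:0→1
  (6Δ to stable)
t=9 Δ0: r=1 p=0 q=1 v=1 n0=0 clk=1 y=0 x=1 u=0 z=1
  Δ1: clk:1→0
  (1Δ to stable)
t=10 Δ0: r=1 p=0 q=1 v=1 n0=0 clk=0 y=0 x=1 u=0 z=1
  Δ1: clk:0→1
  Δ2: x:1→0
  Δ3: v:1→0, z:1→0
  Δ4: r:1→0, q:1→0, v:0→1
  Δ5: q:0→1, v:1→0
  Δ6: q:1→0
  (6Δ to stable)

6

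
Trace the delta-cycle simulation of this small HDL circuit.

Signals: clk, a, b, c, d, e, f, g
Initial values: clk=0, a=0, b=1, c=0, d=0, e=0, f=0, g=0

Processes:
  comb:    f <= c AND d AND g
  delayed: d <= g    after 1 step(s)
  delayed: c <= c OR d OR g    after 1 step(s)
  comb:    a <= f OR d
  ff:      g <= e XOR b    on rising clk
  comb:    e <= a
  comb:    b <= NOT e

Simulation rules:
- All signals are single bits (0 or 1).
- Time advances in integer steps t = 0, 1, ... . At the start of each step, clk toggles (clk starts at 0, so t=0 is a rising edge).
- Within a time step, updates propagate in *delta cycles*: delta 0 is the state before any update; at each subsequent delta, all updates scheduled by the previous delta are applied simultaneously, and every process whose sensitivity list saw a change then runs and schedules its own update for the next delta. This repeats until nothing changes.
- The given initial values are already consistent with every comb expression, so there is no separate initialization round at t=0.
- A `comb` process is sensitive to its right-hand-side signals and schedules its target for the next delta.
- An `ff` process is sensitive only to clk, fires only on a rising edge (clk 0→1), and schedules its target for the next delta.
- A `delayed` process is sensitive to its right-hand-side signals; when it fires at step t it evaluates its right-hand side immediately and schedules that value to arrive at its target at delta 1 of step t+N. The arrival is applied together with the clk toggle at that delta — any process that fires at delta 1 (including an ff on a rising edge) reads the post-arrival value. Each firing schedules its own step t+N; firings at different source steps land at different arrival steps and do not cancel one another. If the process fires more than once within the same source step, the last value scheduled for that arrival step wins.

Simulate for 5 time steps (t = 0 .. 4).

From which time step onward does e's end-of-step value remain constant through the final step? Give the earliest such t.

t0.Δ0 clk=0 c=0 b=1 a=0 d=0 g=0 f=0 e=0
t0.Δ1 clk=1 c=0 b=1 a=0 d=0 g=0 f=0 e=0
t0.Δ2 clk=1 c=0 b=1 a=0 d=0 g=1 f=0 e=0
t1.Δ0 clk=1 c=0 b=1 a=0 d=0 g=1 f=0 e=0
t1.Δ1 clk=0 c=1 b=1 a=0 d=1 g=1 f=0 e=0
t1.Δ2 clk=0 c=1 b=1 a=1 d=1 g=1 f=1 e=0
t1.Δ3 clk=0 c=1 b=1 a=1 d=1 g=1 f=1 e=1
t1.Δ4 clk=0 c=1 b=0 a=1 d=1 g=1 f=1 e=1
t2.Δ0 clk=0 c=1 b=0 a=1 d=1 g=1 f=1 e=1
t2.Δ1 clk=1 c=1 b=0 a=1 d=1 g=1 f=1 e=1
t3.Δ0 clk=1 c=1 b=0 a=1 d=1 g=1 f=1 e=1
t3.Δ1 clk=0 c=1 b=0 a=1 d=1 g=1 f=1 e=1
t4.Δ0 clk=0 c=1 b=0 a=1 d=1 g=1 f=1 e=1
t4.Δ1 clk=1 c=1 b=0 a=1 d=1 g=1 f=1 e=1

1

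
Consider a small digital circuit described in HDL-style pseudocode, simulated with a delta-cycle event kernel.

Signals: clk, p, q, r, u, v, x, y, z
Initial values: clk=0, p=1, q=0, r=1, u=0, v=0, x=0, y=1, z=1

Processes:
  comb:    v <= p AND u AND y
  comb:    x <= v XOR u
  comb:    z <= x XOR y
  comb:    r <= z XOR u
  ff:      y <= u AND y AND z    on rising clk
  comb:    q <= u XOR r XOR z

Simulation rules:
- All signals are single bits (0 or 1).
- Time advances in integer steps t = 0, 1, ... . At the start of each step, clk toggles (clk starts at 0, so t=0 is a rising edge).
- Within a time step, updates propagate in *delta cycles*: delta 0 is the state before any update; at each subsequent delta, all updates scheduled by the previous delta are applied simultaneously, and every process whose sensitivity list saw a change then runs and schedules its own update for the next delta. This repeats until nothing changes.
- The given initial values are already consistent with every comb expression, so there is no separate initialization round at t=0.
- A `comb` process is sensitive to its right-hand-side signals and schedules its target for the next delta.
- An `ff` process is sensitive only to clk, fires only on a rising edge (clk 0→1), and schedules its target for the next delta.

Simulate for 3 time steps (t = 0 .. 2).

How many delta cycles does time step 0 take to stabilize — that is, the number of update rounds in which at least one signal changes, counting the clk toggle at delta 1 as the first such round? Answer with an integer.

[bits: y,p,q,z,clk,u,x,v,r]
t=0: Δ0=110100001 Δ1=110110001 Δ2=010110001 Δ3=010010001 Δ4=011010000 Δ5=010010000 | 5Δ
t=1: Δ0=010010000 Δ1=010000000 | 1Δ
t=2: Δ0=010000000 Δ1=010010000 | 1Δ

5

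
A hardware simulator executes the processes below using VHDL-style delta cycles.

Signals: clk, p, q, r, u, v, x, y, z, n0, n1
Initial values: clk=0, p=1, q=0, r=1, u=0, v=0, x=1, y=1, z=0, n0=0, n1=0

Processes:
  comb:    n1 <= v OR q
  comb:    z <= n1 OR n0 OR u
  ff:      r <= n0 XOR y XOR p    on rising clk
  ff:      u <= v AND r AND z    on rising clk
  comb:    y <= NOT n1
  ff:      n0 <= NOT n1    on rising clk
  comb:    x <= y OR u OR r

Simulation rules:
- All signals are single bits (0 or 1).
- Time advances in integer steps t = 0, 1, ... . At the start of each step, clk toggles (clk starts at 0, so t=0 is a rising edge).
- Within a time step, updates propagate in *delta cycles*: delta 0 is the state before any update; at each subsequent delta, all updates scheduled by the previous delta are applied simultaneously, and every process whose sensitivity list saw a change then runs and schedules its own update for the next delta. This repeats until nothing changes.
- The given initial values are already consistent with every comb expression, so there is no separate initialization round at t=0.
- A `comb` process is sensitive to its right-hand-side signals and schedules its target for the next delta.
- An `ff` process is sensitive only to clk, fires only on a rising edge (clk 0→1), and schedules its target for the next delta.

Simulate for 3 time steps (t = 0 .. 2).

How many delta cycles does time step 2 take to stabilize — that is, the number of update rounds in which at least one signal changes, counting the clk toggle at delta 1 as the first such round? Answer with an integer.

2

t=0 Δ0: v=0 p=1 r=1 z=0 n1=0 x=1 u=0 n0=0 y=1 clk=0 q=0
  Δ1: clk:0→1
  Δ2: r:1→0, n0:0→1
  Δ3: z:0→1
  (3Δ to stable)
t=1 Δ0: v=0 p=1 r=0 z=1 n1=0 x=1 u=0 n0=1 y=1 clk=1 q=0
  Δ1: clk:1→0
  (1Δ to stable)
t=2 Δ0: v=0 p=1 r=0 z=1 n1=0 x=1 u=0 n0=1 y=1 clk=0 q=0
  Δ1: clk:0→1
  Δ2: r:0→1
  (2Δ to stable)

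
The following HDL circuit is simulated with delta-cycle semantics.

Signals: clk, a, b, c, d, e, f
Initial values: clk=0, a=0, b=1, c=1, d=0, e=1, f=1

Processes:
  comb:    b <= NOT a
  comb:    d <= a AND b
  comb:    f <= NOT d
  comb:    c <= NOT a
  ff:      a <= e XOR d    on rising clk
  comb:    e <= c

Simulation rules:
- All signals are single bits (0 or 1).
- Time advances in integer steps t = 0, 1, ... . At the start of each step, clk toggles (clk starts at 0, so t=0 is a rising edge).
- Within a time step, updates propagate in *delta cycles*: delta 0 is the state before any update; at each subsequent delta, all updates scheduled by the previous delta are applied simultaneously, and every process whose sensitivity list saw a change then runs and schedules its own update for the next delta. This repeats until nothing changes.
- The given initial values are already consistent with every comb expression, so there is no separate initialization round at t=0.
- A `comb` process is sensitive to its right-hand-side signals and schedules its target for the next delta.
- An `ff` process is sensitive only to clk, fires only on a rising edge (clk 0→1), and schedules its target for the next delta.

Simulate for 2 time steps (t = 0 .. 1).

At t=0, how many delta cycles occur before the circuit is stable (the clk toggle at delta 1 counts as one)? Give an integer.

t=0 Δ0: d=0 f=1 b=1 c=1 e=1 clk=0 a=0
  Δ1: clk:0→1
  Δ2: a:0→1
  Δ3: d:0→1, b:1→0, c:1→0
  Δ4: d:1→0, f:1→0, e:1→0
  Δ5: f:0→1
  (5Δ to stable)
t=1 Δ0: d=0 f=1 b=0 c=0 e=0 clk=1 a=1
  Δ1: clk:1→0
  (1Δ to stable)

5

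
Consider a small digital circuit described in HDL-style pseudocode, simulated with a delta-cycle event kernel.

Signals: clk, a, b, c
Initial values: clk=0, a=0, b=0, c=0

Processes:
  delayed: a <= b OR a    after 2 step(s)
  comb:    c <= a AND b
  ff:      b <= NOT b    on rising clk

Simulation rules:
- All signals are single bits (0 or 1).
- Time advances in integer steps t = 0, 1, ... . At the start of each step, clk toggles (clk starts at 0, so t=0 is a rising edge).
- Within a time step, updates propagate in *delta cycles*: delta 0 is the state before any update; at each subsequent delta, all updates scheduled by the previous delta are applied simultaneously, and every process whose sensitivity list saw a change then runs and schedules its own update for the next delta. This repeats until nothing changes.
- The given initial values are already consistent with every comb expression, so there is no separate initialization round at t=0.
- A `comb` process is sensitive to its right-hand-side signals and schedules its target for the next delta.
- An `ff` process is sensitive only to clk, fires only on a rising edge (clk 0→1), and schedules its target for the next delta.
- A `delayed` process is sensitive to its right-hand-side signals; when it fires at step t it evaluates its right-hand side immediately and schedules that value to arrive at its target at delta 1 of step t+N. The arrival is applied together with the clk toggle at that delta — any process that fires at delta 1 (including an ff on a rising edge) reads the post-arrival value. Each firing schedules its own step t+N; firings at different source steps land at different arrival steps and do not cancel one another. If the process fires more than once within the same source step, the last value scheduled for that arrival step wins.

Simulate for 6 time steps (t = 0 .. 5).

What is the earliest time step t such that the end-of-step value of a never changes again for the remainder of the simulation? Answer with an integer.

2

t0.Δ0 c=0 a=0 clk=0 b=0
t0.Δ1 c=0 a=0 clk=1 b=0
t0.Δ2 c=0 a=0 clk=1 b=1
t1.Δ0 c=0 a=0 clk=1 b=1
t1.Δ1 c=0 a=0 clk=0 b=1
t2.Δ0 c=0 a=0 clk=0 b=1
t2.Δ1 c=0 a=1 clk=1 b=1
t2.Δ2 c=1 a=1 clk=1 b=0
t2.Δ3 c=0 a=1 clk=1 b=0
t3.Δ0 c=0 a=1 clk=1 b=0
t3.Δ1 c=0 a=1 clk=0 b=0
t4.Δ0 c=0 a=1 clk=0 b=0
t4.Δ1 c=0 a=1 clk=1 b=0
t4.Δ2 c=0 a=1 clk=1 b=1
t4.Δ3 c=1 a=1 clk=1 b=1
t5.Δ0 c=1 a=1 clk=1 b=1
t5.Δ1 c=1 a=1 clk=0 b=1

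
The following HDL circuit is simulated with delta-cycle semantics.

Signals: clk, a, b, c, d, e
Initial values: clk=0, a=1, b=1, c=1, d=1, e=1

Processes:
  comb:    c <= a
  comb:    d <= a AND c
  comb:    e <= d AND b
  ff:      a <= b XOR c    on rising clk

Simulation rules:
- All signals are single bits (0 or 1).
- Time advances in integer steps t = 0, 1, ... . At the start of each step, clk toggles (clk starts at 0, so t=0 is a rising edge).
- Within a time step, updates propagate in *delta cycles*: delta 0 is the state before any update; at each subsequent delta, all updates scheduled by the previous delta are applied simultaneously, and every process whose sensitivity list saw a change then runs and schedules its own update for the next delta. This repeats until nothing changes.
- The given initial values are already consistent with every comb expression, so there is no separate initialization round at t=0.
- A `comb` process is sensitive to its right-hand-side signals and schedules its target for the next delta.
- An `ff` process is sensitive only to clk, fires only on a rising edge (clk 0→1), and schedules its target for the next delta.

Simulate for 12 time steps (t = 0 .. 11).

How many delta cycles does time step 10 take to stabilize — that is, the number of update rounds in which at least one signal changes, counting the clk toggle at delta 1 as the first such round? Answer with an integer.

t0.Δ0 b=1 d=1 c=1 e=1 clk=0 a=1
t0.Δ1 b=1 d=1 c=1 e=1 clk=1 a=1
t0.Δ2 b=1 d=1 c=1 e=1 clk=1 a=0
t0.Δ3 b=1 d=0 c=0 e=1 clk=1 a=0
t0.Δ4 b=1 d=0 c=0 e=0 clk=1 a=0
t1.Δ0 b=1 d=0 c=0 e=0 clk=1 a=0
t1.Δ1 b=1 d=0 c=0 e=0 clk=0 a=0
t2.Δ0 b=1 d=0 c=0 e=0 clk=0 a=0
t2.Δ1 b=1 d=0 c=0 e=0 clk=1 a=0
t2.Δ2 b=1 d=0 c=0 e=0 clk=1 a=1
t2.Δ3 b=1 d=0 c=1 e=0 clk=1 a=1
t2.Δ4 b=1 d=1 c=1 e=0 clk=1 a=1
t2.Δ5 b=1 d=1 c=1 e=1 clk=1 a=1
t3.Δ0 b=1 d=1 c=1 e=1 clk=1 a=1
t3.Δ1 b=1 d=1 c=1 e=1 clk=0 a=1
t4.Δ0 b=1 d=1 c=1 e=1 clk=0 a=1
t4.Δ1 b=1 d=1 c=1 e=1 clk=1 a=1
t4.Δ2 b=1 d=1 c=1 e=1 clk=1 a=0
t4.Δ3 b=1 d=0 c=0 e=1 clk=1 a=0
t4.Δ4 b=1 d=0 c=0 e=0 clk=1 a=0
t5.Δ0 b=1 d=0 c=0 e=0 clk=1 a=0
t5.Δ1 b=1 d=0 c=0 e=0 clk=0 a=0
t6.Δ0 b=1 d=0 c=0 e=0 clk=0 a=0
t6.Δ1 b=1 d=0 c=0 e=0 clk=1 a=0
t6.Δ2 b=1 d=0 c=0 e=0 clk=1 a=1
t6.Δ3 b=1 d=0 c=1 e=0 clk=1 a=1
t6.Δ4 b=1 d=1 c=1 e=0 clk=1 a=1
t6.Δ5 b=1 d=1 c=1 e=1 clk=1 a=1
t7.Δ0 b=1 d=1 c=1 e=1 clk=1 a=1
t7.Δ1 b=1 d=1 c=1 e=1 clk=0 a=1
t8.Δ0 b=1 d=1 c=1 e=1 clk=0 a=1
t8.Δ1 b=1 d=1 c=1 e=1 clk=1 a=1
t8.Δ2 b=1 d=1 c=1 e=1 clk=1 a=0
t8.Δ3 b=1 d=0 c=0 e=1 clk=1 a=0
t8.Δ4 b=1 d=0 c=0 e=0 clk=1 a=0
t9.Δ0 b=1 d=0 c=0 e=0 clk=1 a=0
t9.Δ1 b=1 d=0 c=0 e=0 clk=0 a=0
t10.Δ0 b=1 d=0 c=0 e=0 clk=0 a=0
t10.Δ1 b=1 d=0 c=0 e=0 clk=1 a=0
t10.Δ2 b=1 d=0 c=0 e=0 clk=1 a=1
t10.Δ3 b=1 d=0 c=1 e=0 clk=1 a=1
t10.Δ4 b=1 d=1 c=1 e=0 clk=1 a=1
t10.Δ5 b=1 d=1 c=1 e=1 clk=1 a=1
t11.Δ0 b=1 d=1 c=1 e=1 clk=1 a=1
t11.Δ1 b=1 d=1 c=1 e=1 clk=0 a=1

5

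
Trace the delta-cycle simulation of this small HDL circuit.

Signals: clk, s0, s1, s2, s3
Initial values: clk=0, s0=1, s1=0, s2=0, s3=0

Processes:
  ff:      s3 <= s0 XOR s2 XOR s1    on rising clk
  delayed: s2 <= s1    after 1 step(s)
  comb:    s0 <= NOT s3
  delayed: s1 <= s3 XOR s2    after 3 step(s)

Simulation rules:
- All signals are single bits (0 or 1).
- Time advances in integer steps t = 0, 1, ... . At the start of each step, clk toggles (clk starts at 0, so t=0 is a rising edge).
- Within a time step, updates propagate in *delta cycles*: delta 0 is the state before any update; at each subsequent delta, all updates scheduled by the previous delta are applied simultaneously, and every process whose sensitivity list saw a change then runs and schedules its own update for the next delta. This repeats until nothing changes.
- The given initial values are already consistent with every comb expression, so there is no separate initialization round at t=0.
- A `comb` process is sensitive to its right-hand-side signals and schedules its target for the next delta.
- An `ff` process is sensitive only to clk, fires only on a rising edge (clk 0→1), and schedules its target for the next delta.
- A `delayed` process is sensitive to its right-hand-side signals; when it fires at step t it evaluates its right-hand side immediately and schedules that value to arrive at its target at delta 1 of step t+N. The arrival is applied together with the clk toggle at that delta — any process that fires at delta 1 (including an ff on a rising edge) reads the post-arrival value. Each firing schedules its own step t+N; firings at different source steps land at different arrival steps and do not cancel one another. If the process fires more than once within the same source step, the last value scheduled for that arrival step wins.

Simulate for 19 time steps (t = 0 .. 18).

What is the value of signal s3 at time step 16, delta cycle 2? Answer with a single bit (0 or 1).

[bits: s3,s1,s2,clk,s0]
t=0: Δ0=00001 Δ1=00011 Δ2=10011 Δ3=10010 | 3Δ
t=1: Δ0=10010 Δ1=10000 | 1Δ
t=2: Δ0=10000 Δ1=10010 Δ2=00010 Δ3=00011 | 3Δ
t=3: Δ0=00011 Δ1=01001 | 1Δ
t=4: Δ0=01001 Δ1=01111 Δ2=11111 Δ3=11110 | 3Δ
t=5: Δ0=11110 Δ1=10100 | 1Δ
t=6: Δ0=10100 Δ1=10010 Δ2=00010 Δ3=00011 | 3Δ
t=7: Δ0=00011 Δ1=00001 | 1Δ
t=8: Δ0=00001 Δ1=00011 Δ2=10011 Δ3=10010 | 3Δ
t=9: Δ0=10010 Δ1=10000 | 1Δ
t=10: Δ0=10000 Δ1=10010 Δ2=00010 Δ3=00011 | 3Δ
t=11: Δ0=00011 Δ1=01001 | 1Δ
t=12: Δ0=01001 Δ1=01111 Δ2=11111 Δ3=11110 | 3Δ
t=13: Δ0=11110 Δ1=10100 | 1Δ
t=14: Δ0=10100 Δ1=10010 Δ2=00010 Δ3=00011 | 3Δ
t=15: Δ0=00011 Δ1=00001 | 1Δ
t=16: Δ0=00001 Δ1=00011 Δ2=10011 Δ3=10010 | 3Δ
t=17: Δ0=10010 Δ1=10000 | 1Δ
t=18: Δ0=10000 Δ1=10010 Δ2=00010 Δ3=00011 | 3Δ

1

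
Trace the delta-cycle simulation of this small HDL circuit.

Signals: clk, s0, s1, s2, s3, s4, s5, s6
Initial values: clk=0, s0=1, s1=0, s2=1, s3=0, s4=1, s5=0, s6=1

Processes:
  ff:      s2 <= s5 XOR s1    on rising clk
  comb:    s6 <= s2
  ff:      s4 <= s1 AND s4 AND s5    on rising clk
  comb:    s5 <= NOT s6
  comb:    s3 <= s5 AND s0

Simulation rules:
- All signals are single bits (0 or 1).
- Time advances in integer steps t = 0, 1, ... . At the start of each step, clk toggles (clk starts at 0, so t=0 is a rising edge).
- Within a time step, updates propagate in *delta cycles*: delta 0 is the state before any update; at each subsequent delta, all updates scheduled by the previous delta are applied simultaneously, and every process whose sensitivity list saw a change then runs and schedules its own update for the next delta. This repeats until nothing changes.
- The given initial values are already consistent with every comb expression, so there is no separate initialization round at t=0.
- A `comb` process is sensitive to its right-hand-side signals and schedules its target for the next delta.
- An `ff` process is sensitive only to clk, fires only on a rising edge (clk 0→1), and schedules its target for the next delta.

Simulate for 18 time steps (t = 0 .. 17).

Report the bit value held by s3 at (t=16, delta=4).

t0.Δ0 s6=1 s5=0 s2=1 clk=0 s0=1 s3=0 s1=0 s4=1
t0.Δ1 s6=1 s5=0 s2=1 clk=1 s0=1 s3=0 s1=0 s4=1
t0.Δ2 s6=1 s5=0 s2=0 clk=1 s0=1 s3=0 s1=0 s4=0
t0.Δ3 s6=0 s5=0 s2=0 clk=1 s0=1 s3=0 s1=0 s4=0
t0.Δ4 s6=0 s5=1 s2=0 clk=1 s0=1 s3=0 s1=0 s4=0
t0.Δ5 s6=0 s5=1 s2=0 clk=1 s0=1 s3=1 s1=0 s4=0
t1.Δ0 s6=0 s5=1 s2=0 clk=1 s0=1 s3=1 s1=0 s4=0
t1.Δ1 s6=0 s5=1 s2=0 clk=0 s0=1 s3=1 s1=0 s4=0
t2.Δ0 s6=0 s5=1 s2=0 clk=0 s0=1 s3=1 s1=0 s4=0
t2.Δ1 s6=0 s5=1 s2=0 clk=1 s0=1 s3=1 s1=0 s4=0
t2.Δ2 s6=0 s5=1 s2=1 clk=1 s0=1 s3=1 s1=0 s4=0
t2.Δ3 s6=1 s5=1 s2=1 clk=1 s0=1 s3=1 s1=0 s4=0
t2.Δ4 s6=1 s5=0 s2=1 clk=1 s0=1 s3=1 s1=0 s4=0
t2.Δ5 s6=1 s5=0 s2=1 clk=1 s0=1 s3=0 s1=0 s4=0
t3.Δ0 s6=1 s5=0 s2=1 clk=1 s0=1 s3=0 s1=0 s4=0
t3.Δ1 s6=1 s5=0 s2=1 clk=0 s0=1 s3=0 s1=0 s4=0
t4.Δ0 s6=1 s5=0 s2=1 clk=0 s0=1 s3=0 s1=0 s4=0
t4.Δ1 s6=1 s5=0 s2=1 clk=1 s0=1 s3=0 s1=0 s4=0
t4.Δ2 s6=1 s5=0 s2=0 clk=1 s0=1 s3=0 s1=0 s4=0
t4.Δ3 s6=0 s5=0 s2=0 clk=1 s0=1 s3=0 s1=0 s4=0
t4.Δ4 s6=0 s5=1 s2=0 clk=1 s0=1 s3=0 s1=0 s4=0
t4.Δ5 s6=0 s5=1 s2=0 clk=1 s0=1 s3=1 s1=0 s4=0
t5.Δ0 s6=0 s5=1 s2=0 clk=1 s0=1 s3=1 s1=0 s4=0
t5.Δ1 s6=0 s5=1 s2=0 clk=0 s0=1 s3=1 s1=0 s4=0
t6.Δ0 s6=0 s5=1 s2=0 clk=0 s0=1 s3=1 s1=0 s4=0
t6.Δ1 s6=0 s5=1 s2=0 clk=1 s0=1 s3=1 s1=0 s4=0
t6.Δ2 s6=0 s5=1 s2=1 clk=1 s0=1 s3=1 s1=0 s4=0
t6.Δ3 s6=1 s5=1 s2=1 clk=1 s0=1 s3=1 s1=0 s4=0
t6.Δ4 s6=1 s5=0 s2=1 clk=1 s0=1 s3=1 s1=0 s4=0
t6.Δ5 s6=1 s5=0 s2=1 clk=1 s0=1 s3=0 s1=0 s4=0
t7.Δ0 s6=1 s5=0 s2=1 clk=1 s0=1 s3=0 s1=0 s4=0
t7.Δ1 s6=1 s5=0 s2=1 clk=0 s0=1 s3=0 s1=0 s4=0
t8.Δ0 s6=1 s5=0 s2=1 clk=0 s0=1 s3=0 s1=0 s4=0
t8.Δ1 s6=1 s5=0 s2=1 clk=1 s0=1 s3=0 s1=0 s4=0
t8.Δ2 s6=1 s5=0 s2=0 clk=1 s0=1 s3=0 s1=0 s4=0
t8.Δ3 s6=0 s5=0 s2=0 clk=1 s0=1 s3=0 s1=0 s4=0
t8.Δ4 s6=0 s5=1 s2=0 clk=1 s0=1 s3=0 s1=0 s4=0
t8.Δ5 s6=0 s5=1 s2=0 clk=1 s0=1 s3=1 s1=0 s4=0
t9.Δ0 s6=0 s5=1 s2=0 clk=1 s0=1 s3=1 s1=0 s4=0
t9.Δ1 s6=0 s5=1 s2=0 clk=0 s0=1 s3=1 s1=0 s4=0
t10.Δ0 s6=0 s5=1 s2=0 clk=0 s0=1 s3=1 s1=0 s4=0
t10.Δ1 s6=0 s5=1 s2=0 clk=1 s0=1 s3=1 s1=0 s4=0
t10.Δ2 s6=0 s5=1 s2=1 clk=1 s0=1 s3=1 s1=0 s4=0
t10.Δ3 s6=1 s5=1 s2=1 clk=1 s0=1 s3=1 s1=0 s4=0
t10.Δ4 s6=1 s5=0 s2=1 clk=1 s0=1 s3=1 s1=0 s4=0
t10.Δ5 s6=1 s5=0 s2=1 clk=1 s0=1 s3=0 s1=0 s4=0
t11.Δ0 s6=1 s5=0 s2=1 clk=1 s0=1 s3=0 s1=0 s4=0
t11.Δ1 s6=1 s5=0 s2=1 clk=0 s0=1 s3=0 s1=0 s4=0
t12.Δ0 s6=1 s5=0 s2=1 clk=0 s0=1 s3=0 s1=0 s4=0
t12.Δ1 s6=1 s5=0 s2=1 clk=1 s0=1 s3=0 s1=0 s4=0
t12.Δ2 s6=1 s5=0 s2=0 clk=1 s0=1 s3=0 s1=0 s4=0
t12.Δ3 s6=0 s5=0 s2=0 clk=1 s0=1 s3=0 s1=0 s4=0
t12.Δ4 s6=0 s5=1 s2=0 clk=1 s0=1 s3=0 s1=0 s4=0
t12.Δ5 s6=0 s5=1 s2=0 clk=1 s0=1 s3=1 s1=0 s4=0
t13.Δ0 s6=0 s5=1 s2=0 clk=1 s0=1 s3=1 s1=0 s4=0
t13.Δ1 s6=0 s5=1 s2=0 clk=0 s0=1 s3=1 s1=0 s4=0
t14.Δ0 s6=0 s5=1 s2=0 clk=0 s0=1 s3=1 s1=0 s4=0
t14.Δ1 s6=0 s5=1 s2=0 clk=1 s0=1 s3=1 s1=0 s4=0
t14.Δ2 s6=0 s5=1 s2=1 clk=1 s0=1 s3=1 s1=0 s4=0
t14.Δ3 s6=1 s5=1 s2=1 clk=1 s0=1 s3=1 s1=0 s4=0
t14.Δ4 s6=1 s5=0 s2=1 clk=1 s0=1 s3=1 s1=0 s4=0
t14.Δ5 s6=1 s5=0 s2=1 clk=1 s0=1 s3=0 s1=0 s4=0
t15.Δ0 s6=1 s5=0 s2=1 clk=1 s0=1 s3=0 s1=0 s4=0
t15.Δ1 s6=1 s5=0 s2=1 clk=0 s0=1 s3=0 s1=0 s4=0
t16.Δ0 s6=1 s5=0 s2=1 clk=0 s0=1 s3=0 s1=0 s4=0
t16.Δ1 s6=1 s5=0 s2=1 clk=1 s0=1 s3=0 s1=0 s4=0
t16.Δ2 s6=1 s5=0 s2=0 clk=1 s0=1 s3=0 s1=0 s4=0
t16.Δ3 s6=0 s5=0 s2=0 clk=1 s0=1 s3=0 s1=0 s4=0
t16.Δ4 s6=0 s5=1 s2=0 clk=1 s0=1 s3=0 s1=0 s4=0
t16.Δ5 s6=0 s5=1 s2=0 clk=1 s0=1 s3=1 s1=0 s4=0
t17.Δ0 s6=0 s5=1 s2=0 clk=1 s0=1 s3=1 s1=0 s4=0
t17.Δ1 s6=0 s5=1 s2=0 clk=0 s0=1 s3=1 s1=0 s4=0

0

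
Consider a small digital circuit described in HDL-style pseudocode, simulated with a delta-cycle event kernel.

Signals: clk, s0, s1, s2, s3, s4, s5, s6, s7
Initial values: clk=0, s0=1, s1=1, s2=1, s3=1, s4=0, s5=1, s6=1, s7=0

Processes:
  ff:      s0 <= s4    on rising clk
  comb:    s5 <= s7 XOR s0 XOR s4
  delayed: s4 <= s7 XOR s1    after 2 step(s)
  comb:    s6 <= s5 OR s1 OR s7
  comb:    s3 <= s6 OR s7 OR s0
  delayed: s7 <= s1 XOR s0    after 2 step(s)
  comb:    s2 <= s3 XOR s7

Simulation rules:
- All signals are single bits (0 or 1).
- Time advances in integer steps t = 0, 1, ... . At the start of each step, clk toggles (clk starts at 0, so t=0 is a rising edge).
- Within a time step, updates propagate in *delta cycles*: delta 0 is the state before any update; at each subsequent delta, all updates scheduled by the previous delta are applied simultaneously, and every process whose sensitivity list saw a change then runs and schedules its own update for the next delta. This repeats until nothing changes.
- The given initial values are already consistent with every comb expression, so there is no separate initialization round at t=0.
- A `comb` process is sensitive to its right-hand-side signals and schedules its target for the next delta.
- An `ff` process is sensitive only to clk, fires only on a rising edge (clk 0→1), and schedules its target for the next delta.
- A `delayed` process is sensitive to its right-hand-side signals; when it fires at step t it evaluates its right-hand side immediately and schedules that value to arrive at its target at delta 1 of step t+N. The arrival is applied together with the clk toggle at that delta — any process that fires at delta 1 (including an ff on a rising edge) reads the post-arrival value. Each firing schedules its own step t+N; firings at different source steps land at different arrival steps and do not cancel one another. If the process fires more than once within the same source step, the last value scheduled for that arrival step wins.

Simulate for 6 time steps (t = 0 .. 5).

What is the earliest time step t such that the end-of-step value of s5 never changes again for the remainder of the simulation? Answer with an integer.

2

t=0 Δ0: clk=0 s4=0 s1=1 s7=0 s0=1 s5=1 s3=1 s6=1 s2=1
  Δ1: clk:0→1
  Δ2: s0:1→0
  Δ3: s5:1→0
  (3Δ to stable)
t=1 Δ0: clk=1 s4=0 s1=1 s7=0 s0=0 s5=0 s3=1 s6=1 s2=1
  Δ1: clk:1→0
  (1Δ to stable)
t=2 Δ0: clk=0 s4=0 s1=1 s7=0 s0=0 s5=0 s3=1 s6=1 s2=1
  Δ1: clk:0→1, s7:0→1
  Δ2: s5:0→1, s2:1→0
  (2Δ to stable)
t=3 Δ0: clk=1 s4=0 s1=1 s7=1 s0=0 s5=1 s3=1 s6=1 s2=0
  Δ1: clk:1→0
  (1Δ to stable)
t=4 Δ0: clk=0 s4=0 s1=1 s7=1 s0=0 s5=1 s3=1 s6=1 s2=0
  Δ1: clk:0→1
  (1Δ to stable)
t=5 Δ0: clk=1 s4=0 s1=1 s7=1 s0=0 s5=1 s3=1 s6=1 s2=0
  Δ1: clk:1→0
  (1Δ to stable)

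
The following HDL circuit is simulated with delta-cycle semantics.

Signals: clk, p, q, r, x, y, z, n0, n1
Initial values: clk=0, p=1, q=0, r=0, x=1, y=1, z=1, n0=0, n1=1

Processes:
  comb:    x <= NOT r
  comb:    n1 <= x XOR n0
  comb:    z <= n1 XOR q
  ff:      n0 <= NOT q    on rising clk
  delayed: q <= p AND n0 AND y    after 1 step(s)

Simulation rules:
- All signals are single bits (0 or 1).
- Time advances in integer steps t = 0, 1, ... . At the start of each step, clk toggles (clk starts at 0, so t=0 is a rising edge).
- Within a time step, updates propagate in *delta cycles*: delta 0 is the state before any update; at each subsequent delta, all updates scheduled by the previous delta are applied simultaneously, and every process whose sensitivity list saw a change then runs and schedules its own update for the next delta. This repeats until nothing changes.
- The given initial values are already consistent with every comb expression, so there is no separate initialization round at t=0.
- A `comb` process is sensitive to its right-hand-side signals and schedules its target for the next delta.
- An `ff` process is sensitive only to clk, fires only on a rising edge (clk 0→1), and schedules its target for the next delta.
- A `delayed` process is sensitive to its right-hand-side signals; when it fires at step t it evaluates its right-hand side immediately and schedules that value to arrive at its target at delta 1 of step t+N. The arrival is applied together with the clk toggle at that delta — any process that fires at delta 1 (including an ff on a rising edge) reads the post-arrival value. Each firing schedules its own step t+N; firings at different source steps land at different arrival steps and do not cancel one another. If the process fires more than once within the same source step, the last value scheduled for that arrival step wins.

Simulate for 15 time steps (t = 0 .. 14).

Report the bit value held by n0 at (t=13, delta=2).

t=0 Δ0: p=1 y=1 r=0 z=1 q=0 n1=1 n0=0 x=1 clk=0
  Δ1: clk:0→1
  Δ2: n0:0→1
  Δ3: n1:1→0
  Δ4: z:1→0
  (4Δ to stable)
t=1 Δ0: p=1 y=1 r=0 z=0 q=0 n1=0 n0=1 x=1 clk=1
  Δ1: q:0→1, clk:1→0
  Δ2: z:0→1
  (2Δ to stable)
t=2 Δ0: p=1 y=1 r=0 z=1 q=1 n1=0 n0=1 x=1 clk=0
  Δ1: clk:0→1
  Δ2: n0:1→0
  Δ3: n1:0→1
  Δ4: z:1→0
  (4Δ to stable)
t=3 Δ0: p=1 y=1 r=0 z=0 q=1 n1=1 n0=0 x=1 clk=1
  Δ1: q:1→0, clk:1→0
  Δ2: z:0→1
  (2Δ to stable)
t=4 Δ0: p=1 y=1 r=0 z=1 q=0 n1=1 n0=0 x=1 clk=0
  Δ1: clk:0→1
  Δ2: n0:0→1
  Δ3: n1:1→0
  Δ4: z:1→0
  (4Δ to stable)
t=5 Δ0: p=1 y=1 r=0 z=0 q=0 n1=0 n0=1 x=1 clk=1
  Δ1: q:0→1, clk:1→0
  Δ2: z:0→1
  (2Δ to stable)
t=6 Δ0: p=1 y=1 r=0 z=1 q=1 n1=0 n0=1 x=1 clk=0
  Δ1: clk:0→1
  Δ2: n0:1→0
  Δ3: n1:0→1
  Δ4: z:1→0
  (4Δ to stable)
t=7 Δ0: p=1 y=1 r=0 z=0 q=1 n1=1 n0=0 x=1 clk=1
  Δ1: q:1→0, clk:1→0
  Δ2: z:0→1
  (2Δ to stable)
t=8 Δ0: p=1 y=1 r=0 z=1 q=0 n1=1 n0=0 x=1 clk=0
  Δ1: clk:0→1
  Δ2: n0:0→1
  Δ3: n1:1→0
  Δ4: z:1→0
  (4Δ to stable)
t=9 Δ0: p=1 y=1 r=0 z=0 q=0 n1=0 n0=1 x=1 clk=1
  Δ1: q:0→1, clk:1→0
  Δ2: z:0→1
  (2Δ to stable)
t=10 Δ0: p=1 y=1 r=0 z=1 q=1 n1=0 n0=1 x=1 clk=0
  Δ1: clk:0→1
  Δ2: n0:1→0
  Δ3: n1:0→1
  Δ4: z:1→0
  (4Δ to stable)
t=11 Δ0: p=1 y=1 r=0 z=0 q=1 n1=1 n0=0 x=1 clk=1
  Δ1: q:1→0, clk:1→0
  Δ2: z:0→1
  (2Δ to stable)
t=12 Δ0: p=1 y=1 r=0 z=1 q=0 n1=1 n0=0 x=1 clk=0
  Δ1: clk:0→1
  Δ2: n0:0→1
  Δ3: n1:1→0
  Δ4: z:1→0
  (4Δ to stable)
t=13 Δ0: p=1 y=1 r=0 z=0 q=0 n1=0 n0=1 x=1 clk=1
  Δ1: q:0→1, clk:1→0
  Δ2: z:0→1
  (2Δ to stable)
t=14 Δ0: p=1 y=1 r=0 z=1 q=1 n1=0 n0=1 x=1 clk=0
  Δ1: clk:0→1
  Δ2: n0:1→0
  Δ3: n1:0→1
  Δ4: z:1→0
  (4Δ to stable)

1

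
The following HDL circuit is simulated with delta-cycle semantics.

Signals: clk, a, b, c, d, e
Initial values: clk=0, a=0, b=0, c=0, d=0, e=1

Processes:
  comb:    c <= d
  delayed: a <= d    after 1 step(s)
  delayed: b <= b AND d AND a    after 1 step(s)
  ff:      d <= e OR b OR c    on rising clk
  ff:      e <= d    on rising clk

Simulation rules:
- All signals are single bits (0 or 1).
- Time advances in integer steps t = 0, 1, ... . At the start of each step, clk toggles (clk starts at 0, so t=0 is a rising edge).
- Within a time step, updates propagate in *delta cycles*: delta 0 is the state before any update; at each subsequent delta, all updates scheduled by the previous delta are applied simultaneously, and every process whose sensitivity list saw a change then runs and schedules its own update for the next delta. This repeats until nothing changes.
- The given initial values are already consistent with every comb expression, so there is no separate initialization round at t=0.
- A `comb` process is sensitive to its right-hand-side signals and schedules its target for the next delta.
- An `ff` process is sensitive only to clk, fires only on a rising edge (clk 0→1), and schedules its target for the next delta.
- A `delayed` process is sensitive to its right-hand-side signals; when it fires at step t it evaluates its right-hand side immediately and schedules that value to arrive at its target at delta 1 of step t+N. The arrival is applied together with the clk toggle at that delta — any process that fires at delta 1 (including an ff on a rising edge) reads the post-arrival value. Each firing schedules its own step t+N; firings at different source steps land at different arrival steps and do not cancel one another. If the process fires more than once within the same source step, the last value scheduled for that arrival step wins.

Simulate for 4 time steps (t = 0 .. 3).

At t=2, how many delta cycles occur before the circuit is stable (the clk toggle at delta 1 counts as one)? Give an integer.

[bits: b,clk,e,a,c,d]
t=0: Δ0=001000 Δ1=011000 Δ2=010001 Δ3=010011 | 3Δ
t=1: Δ0=010011 Δ1=000111 | 1Δ
t=2: Δ0=000111 Δ1=010111 Δ2=011111 | 2Δ
t=3: Δ0=011111 Δ1=001111 | 1Δ

2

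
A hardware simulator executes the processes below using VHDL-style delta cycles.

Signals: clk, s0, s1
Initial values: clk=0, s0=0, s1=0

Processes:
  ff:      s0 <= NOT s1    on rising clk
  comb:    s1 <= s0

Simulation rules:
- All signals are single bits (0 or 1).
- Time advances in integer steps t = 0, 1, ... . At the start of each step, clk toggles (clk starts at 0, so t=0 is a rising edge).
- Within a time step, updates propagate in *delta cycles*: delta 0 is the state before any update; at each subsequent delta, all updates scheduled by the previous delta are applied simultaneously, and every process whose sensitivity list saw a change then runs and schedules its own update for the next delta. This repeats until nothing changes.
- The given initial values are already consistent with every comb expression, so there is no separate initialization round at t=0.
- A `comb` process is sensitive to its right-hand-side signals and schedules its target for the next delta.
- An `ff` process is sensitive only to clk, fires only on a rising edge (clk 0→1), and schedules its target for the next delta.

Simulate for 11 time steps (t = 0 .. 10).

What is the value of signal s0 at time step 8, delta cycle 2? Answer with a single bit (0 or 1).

t0.Δ0 clk=0 s1=0 s0=0
t0.Δ1 clk=1 s1=0 s0=0
t0.Δ2 clk=1 s1=0 s0=1
t0.Δ3 clk=1 s1=1 s0=1
t1.Δ0 clk=1 s1=1 s0=1
t1.Δ1 clk=0 s1=1 s0=1
t2.Δ0 clk=0 s1=1 s0=1
t2.Δ1 clk=1 s1=1 s0=1
t2.Δ2 clk=1 s1=1 s0=0
t2.Δ3 clk=1 s1=0 s0=0
t3.Δ0 clk=1 s1=0 s0=0
t3.Δ1 clk=0 s1=0 s0=0
t4.Δ0 clk=0 s1=0 s0=0
t4.Δ1 clk=1 s1=0 s0=0
t4.Δ2 clk=1 s1=0 s0=1
t4.Δ3 clk=1 s1=1 s0=1
t5.Δ0 clk=1 s1=1 s0=1
t5.Δ1 clk=0 s1=1 s0=1
t6.Δ0 clk=0 s1=1 s0=1
t6.Δ1 clk=1 s1=1 s0=1
t6.Δ2 clk=1 s1=1 s0=0
t6.Δ3 clk=1 s1=0 s0=0
t7.Δ0 clk=1 s1=0 s0=0
t7.Δ1 clk=0 s1=0 s0=0
t8.Δ0 clk=0 s1=0 s0=0
t8.Δ1 clk=1 s1=0 s0=0
t8.Δ2 clk=1 s1=0 s0=1
t8.Δ3 clk=1 s1=1 s0=1
t9.Δ0 clk=1 s1=1 s0=1
t9.Δ1 clk=0 s1=1 s0=1
t10.Δ0 clk=0 s1=1 s0=1
t10.Δ1 clk=1 s1=1 s0=1
t10.Δ2 clk=1 s1=1 s0=0
t10.Δ3 clk=1 s1=0 s0=0

1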